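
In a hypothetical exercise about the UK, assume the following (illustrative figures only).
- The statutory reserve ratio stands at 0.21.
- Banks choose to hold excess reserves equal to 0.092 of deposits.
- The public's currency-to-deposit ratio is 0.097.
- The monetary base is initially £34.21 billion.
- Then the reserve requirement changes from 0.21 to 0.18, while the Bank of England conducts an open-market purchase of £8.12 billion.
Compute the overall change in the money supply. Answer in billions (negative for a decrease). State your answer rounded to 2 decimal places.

Before: m₁ = (1 + 0.097) / (0.21 + 0.092 + 0.097) ≈ 2.74937, MB₁ = 34.21, so M₁ = 2.74937 × 34.21 ≈ 94.0559 billion.
After: m₂ = (1 + 0.097) / (0.18 + 0.092 + 0.097) ≈ 2.97290, MB₂ = 34.21 + 8.12 = 42.33, so M₂ = 2.97290 × 42.33 ≈ 125.8429 billion.
ΔM = M₂ − M₁ = 125.8429 − 94.0559 = 31.787 billion.

£31.79 billion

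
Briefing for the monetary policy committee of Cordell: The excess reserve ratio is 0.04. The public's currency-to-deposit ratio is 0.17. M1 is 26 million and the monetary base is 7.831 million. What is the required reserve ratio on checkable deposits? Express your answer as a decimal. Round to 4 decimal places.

Using m = M/MB = 26/7.831 ≈ 3.320138. Since m = (1 + c)/(c + rr + e), the denominator satisfies c + rr + e = (1 + c)/m = (1 + 0.17) / 3.320138 ≈ 0.352395.
With c = 0.17 and e = 0.04, the required reserve ratio on checkable deposits is 0.352395 − 0.17 − 0.04 = 0.142395.

0.1424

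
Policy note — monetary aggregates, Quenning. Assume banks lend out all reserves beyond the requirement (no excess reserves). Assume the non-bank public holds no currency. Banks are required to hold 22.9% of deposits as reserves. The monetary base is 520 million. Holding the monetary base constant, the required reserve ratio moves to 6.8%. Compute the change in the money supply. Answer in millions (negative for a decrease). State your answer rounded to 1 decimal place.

Initially m₁ = 1 / (0.229) ≈ 4.36681, so M₁ = 4.36681 × 520 = 2270.7412 million.
After the change m₂ = 1 / (0.068) ≈ 14.70588, so M₂ = 14.70588 × 520 = 7647.0576 million.
ΔM = M₂ − M₁ = 7647.0576 − 2270.7412 = 5376.3164 million.

5376.3 million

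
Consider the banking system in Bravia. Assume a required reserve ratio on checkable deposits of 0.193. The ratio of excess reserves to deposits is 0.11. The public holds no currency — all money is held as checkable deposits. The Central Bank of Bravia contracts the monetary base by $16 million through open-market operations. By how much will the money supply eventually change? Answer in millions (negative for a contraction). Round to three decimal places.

-52.805 million

The money multiplier is m = 1 / (rr + e) = 1 / (0.193 + 0.11) ≈ 3.300330.
The sale removes 16 million of base, so ΔM = m × ΔMB = 3.300330 × (−16) ≈ -52.8053 million.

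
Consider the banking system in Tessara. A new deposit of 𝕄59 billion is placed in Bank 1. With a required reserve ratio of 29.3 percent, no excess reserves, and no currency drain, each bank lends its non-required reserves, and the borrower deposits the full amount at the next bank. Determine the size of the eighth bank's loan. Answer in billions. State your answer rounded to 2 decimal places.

𝕄3.68 billion

Each bank lends a fraction (1 − rr) = 0.7070 of the deposit it receives, so Bank 8 receives 59·0.7070^7 and lends 59·0.7070^8 ≈ 3.6830 billion.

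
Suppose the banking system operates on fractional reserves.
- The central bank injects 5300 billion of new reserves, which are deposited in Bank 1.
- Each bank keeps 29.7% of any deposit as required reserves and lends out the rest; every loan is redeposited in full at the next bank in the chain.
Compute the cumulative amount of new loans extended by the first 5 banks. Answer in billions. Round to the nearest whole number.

10391 billion

Bank i lends (1 − rr)^i of the original deposit: Bank 1 lends 5300·0.7030 = 3725.9000, Bank 2 lends 5300·0.7030² = 2619.3077, and so on.
Summing a geometric series: total = 5300·[0.7030·(1 − 0.7030^5) / (1 − 0.7030)] ≈ 10391.0897 billion.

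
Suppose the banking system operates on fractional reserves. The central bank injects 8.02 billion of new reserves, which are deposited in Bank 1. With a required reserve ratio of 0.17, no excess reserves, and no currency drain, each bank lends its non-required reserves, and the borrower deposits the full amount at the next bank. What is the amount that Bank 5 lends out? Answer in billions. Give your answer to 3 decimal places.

Each bank lends a fraction (1 − rr) = 0.8300 of the deposit it receives, so Bank 5 receives 8.02·0.8300^4 and lends 8.02·0.8300^5 ≈ 3.1591 billion.

3.159 billion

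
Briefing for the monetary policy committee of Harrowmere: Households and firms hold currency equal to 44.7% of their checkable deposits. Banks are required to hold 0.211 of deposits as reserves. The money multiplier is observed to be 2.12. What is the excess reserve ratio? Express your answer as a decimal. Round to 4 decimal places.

Using m = 2.12. Since m = (1 + c)/(c + rr + e), the denominator satisfies c + rr + e = (1 + c)/m = (1 + 0.447) / 2.12 ≈ 0.682547.
With c = 0.447 and rr = 0.211, the excess reserve ratio is 0.682547 − 0.447 − 0.211 = 0.024547.

0.0245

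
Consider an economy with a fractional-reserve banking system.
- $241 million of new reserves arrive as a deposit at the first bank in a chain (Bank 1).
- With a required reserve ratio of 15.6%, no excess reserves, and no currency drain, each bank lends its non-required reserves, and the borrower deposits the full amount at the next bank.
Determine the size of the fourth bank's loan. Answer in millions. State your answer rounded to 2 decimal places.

Each bank lends a fraction (1 − rr) = 0.8440 of the deposit it receives, so Bank 4 receives 241·0.8440^3 and lends 241·0.8440^4 ≈ 122.2888 million.

$122.29 million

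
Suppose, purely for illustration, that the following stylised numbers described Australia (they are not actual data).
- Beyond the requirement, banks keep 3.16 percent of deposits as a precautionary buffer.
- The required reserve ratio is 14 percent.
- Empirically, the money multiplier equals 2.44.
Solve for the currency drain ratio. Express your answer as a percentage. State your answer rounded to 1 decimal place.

40.4%

Using m = 2.44. From m = (1 + c)/(c + rr + e), rearranging gives 1 + c = m·(c + rr + e), so c·(1 − m) = m·(rr + e) − 1.
Hence c = [m·(rr + e) − 1]/(1 − m) = [2.44 × (0.14 + 0.0316) − 1] / (1 − 2.44) ≈ 0.403678.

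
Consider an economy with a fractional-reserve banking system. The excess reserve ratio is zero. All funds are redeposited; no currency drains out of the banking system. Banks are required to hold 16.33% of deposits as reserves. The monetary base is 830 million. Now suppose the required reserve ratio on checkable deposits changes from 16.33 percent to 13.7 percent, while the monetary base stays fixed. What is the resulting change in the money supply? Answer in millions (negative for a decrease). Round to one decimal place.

Initially m₁ = 1 / (0.1633) ≈ 6.12370, so M₁ = 6.12370 × 830 = 5082.671 million.
After the change m₂ = 1 / (0.137) ≈ 7.29927, so M₂ = 7.29927 × 830 = 6058.3941 million.
ΔM = M₂ − M₁ = 6058.3941 − 5082.671 = 975.7231 million.

975.7 million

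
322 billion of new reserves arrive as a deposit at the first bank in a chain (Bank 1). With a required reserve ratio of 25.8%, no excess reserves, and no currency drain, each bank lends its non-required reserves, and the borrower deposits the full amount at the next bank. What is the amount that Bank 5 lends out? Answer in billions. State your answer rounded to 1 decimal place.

72.4 billion

Each bank lends a fraction (1 − rr) = 0.7420 of the deposit it receives, so Bank 5 receives 322·0.7420^4 and lends 322·0.7420^5 ≈ 72.4228 billion.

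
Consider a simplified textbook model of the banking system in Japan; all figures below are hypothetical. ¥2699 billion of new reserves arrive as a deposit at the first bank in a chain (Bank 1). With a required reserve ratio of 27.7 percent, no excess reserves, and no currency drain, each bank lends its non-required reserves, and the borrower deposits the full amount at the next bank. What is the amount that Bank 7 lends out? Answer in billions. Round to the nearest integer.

¥279 billion

Each bank lends a fraction (1 − rr) = 0.7230 of the deposit it receives, so Bank 7 receives 2699·0.7230^6 and lends 2699·0.7230^7 ≈ 278.7218 billion.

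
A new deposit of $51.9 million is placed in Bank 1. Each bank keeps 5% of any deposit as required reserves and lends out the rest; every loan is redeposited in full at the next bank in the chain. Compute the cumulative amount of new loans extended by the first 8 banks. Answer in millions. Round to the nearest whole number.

Bank i lends (1 − rr)^i of the original deposit: Bank 1 lends 51.9·0.9500 = 49.3050, Bank 2 lends 51.9·0.9500² ≈ 46.8397, and so on.
Summing a geometric series: total = 51.9·[0.9500·(1 − 0.9500^8) / (1 − 0.9500)] ≈ 331.9011 million.

$332 million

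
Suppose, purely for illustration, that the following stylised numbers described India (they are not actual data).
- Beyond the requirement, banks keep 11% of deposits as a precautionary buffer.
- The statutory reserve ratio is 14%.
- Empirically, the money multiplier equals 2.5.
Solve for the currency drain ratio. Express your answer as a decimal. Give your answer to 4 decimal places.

0.2500

Using m = 2.5. From m = (1 + c)/(c + rr + e), rearranging gives 1 + c = m·(c + rr + e), so c·(1 − m) = m·(rr + e) − 1.
Hence c = [m·(rr + e) − 1]/(1 − m) = [2.5 × (0.14 + 0.11) − 1] / (1 − 2.5) = 0.250000.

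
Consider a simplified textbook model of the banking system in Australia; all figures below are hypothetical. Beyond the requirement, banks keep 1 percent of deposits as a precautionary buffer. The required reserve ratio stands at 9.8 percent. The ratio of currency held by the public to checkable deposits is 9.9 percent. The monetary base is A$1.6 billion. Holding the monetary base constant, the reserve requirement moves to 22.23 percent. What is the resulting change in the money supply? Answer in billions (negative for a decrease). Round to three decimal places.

Initially m₁ = (1 + 0.099) / (0.098 + 0.01 + 0.099) ≈ 5.30918, so M₁ = 5.30918 × 1.6 ≈ 8.4947 billion.
After the change m₂ = (1 + 0.099) / (0.2223 + 0.01 + 0.099) ≈ 3.31724, so M₂ = 3.31724 × 1.6 ≈ 5.3076 billion.
ΔM = M₂ − M₁ = 5.3076 − 8.4947 = -3.1871 billion.

-3.187 billion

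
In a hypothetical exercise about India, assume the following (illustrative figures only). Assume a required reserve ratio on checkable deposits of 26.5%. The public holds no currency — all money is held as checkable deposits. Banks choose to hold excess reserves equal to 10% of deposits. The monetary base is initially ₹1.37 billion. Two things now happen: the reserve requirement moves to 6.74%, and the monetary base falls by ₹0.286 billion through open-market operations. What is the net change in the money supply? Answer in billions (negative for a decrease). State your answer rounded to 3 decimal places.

Before: m₁ = 1 / (0.265 + 0.1) ≈ 2.73973, MB₁ = 1.37, so M₁ = 2.73973 × 1.37 ≈ 3.7534 billion.
After: m₂ = 1 / (0.0674 + 0.1) ≈ 5.97372, MB₂ = 1.37 − 0.286 = 1.084, so M₂ = 5.97372 × 1.084 ≈ 6.4755 billion.
ΔM = M₂ − M₁ = 6.4755 − 3.7534 = 2.7221 billion.

₹2.722 billion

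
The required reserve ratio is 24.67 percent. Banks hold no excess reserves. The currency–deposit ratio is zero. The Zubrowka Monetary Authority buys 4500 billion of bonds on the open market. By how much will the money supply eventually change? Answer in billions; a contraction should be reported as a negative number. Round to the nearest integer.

18241 billion

The simple money multiplier is m = 1/rr = 1/0.2467 ≈ 4.05351.
An open-market purchase increases the monetary base by 4500 billion, so ΔM = m × ΔMB = 4.05351 × 4500 = 18240.795 billion.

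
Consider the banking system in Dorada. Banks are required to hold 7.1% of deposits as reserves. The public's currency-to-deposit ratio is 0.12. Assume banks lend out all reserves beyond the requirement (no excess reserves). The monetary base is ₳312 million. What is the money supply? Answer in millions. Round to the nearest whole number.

The money multiplier is m = (1 + c) / (rr + c) = (1 + 0.12) / (0.071 + 0.12) ≈ 5.8639.
So M = m × MB = 5.8639 × 312 = 1829.5368 million.

₳1830 million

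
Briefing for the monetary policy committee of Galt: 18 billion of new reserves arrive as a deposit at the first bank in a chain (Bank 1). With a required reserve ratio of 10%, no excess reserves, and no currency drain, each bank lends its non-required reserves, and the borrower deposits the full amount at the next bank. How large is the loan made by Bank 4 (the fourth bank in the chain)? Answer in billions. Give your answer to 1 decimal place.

11.8 billion

Each bank lends a fraction (1 − rr) = 0.9000 of the deposit it receives, so Bank 4 receives 18·0.9000^3 and lends 18·0.9000^4 = 11.8098 billion.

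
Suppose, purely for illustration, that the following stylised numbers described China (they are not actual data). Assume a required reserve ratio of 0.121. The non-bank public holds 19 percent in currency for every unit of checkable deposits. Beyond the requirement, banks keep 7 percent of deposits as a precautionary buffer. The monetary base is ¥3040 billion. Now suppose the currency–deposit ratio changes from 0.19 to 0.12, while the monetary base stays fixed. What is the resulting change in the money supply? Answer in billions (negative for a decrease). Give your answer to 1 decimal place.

Initially m₁ = (1 + 0.19) / (0.121 + 0.07 + 0.19) ≈ 3.123360, so M₁ = 3.123360 × 3040 = 9495.0144 billion.
After the change m₂ = (1 + 0.12) / (0.121 + 0.07 + 0.12) ≈ 3.601286, so M₂ = 3.601286 × 3040 ≈ 10947.9094 billion.
ΔM = M₂ − M₁ = 10947.9094 − 9495.0144 = 1452.895 billion.

¥1452.9 billion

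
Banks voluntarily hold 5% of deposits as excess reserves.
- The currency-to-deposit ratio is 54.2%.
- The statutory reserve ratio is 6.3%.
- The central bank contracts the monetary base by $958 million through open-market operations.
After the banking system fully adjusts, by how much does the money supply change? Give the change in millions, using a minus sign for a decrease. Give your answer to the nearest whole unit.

-2255 million

The money multiplier is m = (1 + c) / (rr + e + c) = (1 + 0.542) / (0.063 + 0.05 + 0.542) ≈ 2.3542.
The sale removes 958 million of base, so ΔM = m × ΔMB = 2.3542 × (−958) = -2255.3236 million.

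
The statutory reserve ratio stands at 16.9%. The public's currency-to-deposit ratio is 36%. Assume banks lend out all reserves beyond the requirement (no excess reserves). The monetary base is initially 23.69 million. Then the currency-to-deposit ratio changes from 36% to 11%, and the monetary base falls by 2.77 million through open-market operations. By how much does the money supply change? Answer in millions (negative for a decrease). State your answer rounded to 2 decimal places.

22.33 million

Before: m₁ = (1 + 0.36) / (0.169 + 0.36) ≈ 2.57089, MB₁ = 23.69, so M₁ = 2.57089 × 23.69 ≈ 60.9044 million.
After: m₂ = (1 + 0.11) / (0.169 + 0.11) ≈ 3.97849, MB₂ = 23.69 − 2.77 = 20.92, so M₂ = 3.97849 × 20.92 ≈ 83.23 million.
ΔM = M₂ − M₁ = 83.23 − 60.9044 = 22.3256 million.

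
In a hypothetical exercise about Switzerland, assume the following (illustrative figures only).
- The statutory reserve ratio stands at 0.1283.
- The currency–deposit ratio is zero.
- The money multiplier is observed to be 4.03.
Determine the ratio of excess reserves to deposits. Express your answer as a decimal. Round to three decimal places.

Using m = 4.03. Since m = (1 + c)/(c + rr + e), the denominator satisfies c + rr + e = (1 + c)/m = (1 + 0) / 4.03 ≈ 0.248139.
With c = 0 and rr = 0.1283, the ratio of excess reserves to deposits is 0.248139 − 0 − 0.1283 = 0.119839.

0.120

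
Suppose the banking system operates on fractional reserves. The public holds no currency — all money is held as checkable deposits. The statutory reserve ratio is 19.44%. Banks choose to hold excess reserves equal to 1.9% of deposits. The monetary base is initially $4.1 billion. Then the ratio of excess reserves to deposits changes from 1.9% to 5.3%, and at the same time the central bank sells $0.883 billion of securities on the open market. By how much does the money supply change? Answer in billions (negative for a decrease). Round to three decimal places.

-6.210 billion

Before: m₁ = 1 / (0.1944 + 0.019) ≈ 4.68604, MB₁ = 4.1, so M₁ = 4.68604 × 4.1 ≈ 19.2128 billion.
After: m₂ = 1 / (0.1944 + 0.053) ≈ 4.04204, MB₂ = 4.1 − 0.883 = 3.217, so M₂ = 4.04204 × 3.217 ≈ 13.0032 billion.
ΔM = M₂ − M₁ = 13.0032 − 19.2128 = -6.2096 billion.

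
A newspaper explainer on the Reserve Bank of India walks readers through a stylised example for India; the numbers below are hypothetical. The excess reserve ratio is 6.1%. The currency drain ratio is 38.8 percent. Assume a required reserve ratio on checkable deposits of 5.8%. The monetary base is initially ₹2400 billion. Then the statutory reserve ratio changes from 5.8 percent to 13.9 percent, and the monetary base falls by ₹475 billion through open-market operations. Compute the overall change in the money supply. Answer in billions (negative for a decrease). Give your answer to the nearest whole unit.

Before: m₁ = (1 + 0.388) / (0.058 + 0.061 + 0.388) ≈ 2.73767, MB₁ = 2400, so M₁ = 2.73767 × 2400 = 6570.408 billion.
After: m₂ = (1 + 0.388) / (0.139 + 0.061 + 0.388) ≈ 2.36054, MB₂ = 2400 − 475 = 1925, so M₂ = 2.36054 × 1925 = 4544.0395 billion.
ΔM = M₂ − M₁ = 4544.0395 − 6570.408 = -2026.3685 billion.

-2026 billion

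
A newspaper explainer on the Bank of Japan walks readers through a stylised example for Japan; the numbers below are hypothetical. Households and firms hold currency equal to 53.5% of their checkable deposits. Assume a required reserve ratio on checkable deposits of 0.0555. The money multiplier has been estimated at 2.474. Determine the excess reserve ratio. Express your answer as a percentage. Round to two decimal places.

3.00%

Using m = 2.474. Since m = (1 + c)/(c + rr + e), the denominator satisfies c + rr + e = (1 + c)/m = (1 + 0.535) / 2.474 ≈ 0.620453.
With c = 0.535 and rr = 0.0555, the excess reserve ratio is 0.620453 − 0.535 − 0.0555 = 0.029953.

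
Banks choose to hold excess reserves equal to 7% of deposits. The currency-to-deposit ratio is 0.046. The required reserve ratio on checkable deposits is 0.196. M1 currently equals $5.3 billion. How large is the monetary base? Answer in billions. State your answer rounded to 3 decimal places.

$1.581 billion

The money multiplier is m = (1 + c) / (rr + e + c) = (1 + 0.046) / (0.196 + 0.07 + 0.046) ≈ 3.35256.
MB = M / m = 5.3 / 3.35256 ≈ 1.5809 billion.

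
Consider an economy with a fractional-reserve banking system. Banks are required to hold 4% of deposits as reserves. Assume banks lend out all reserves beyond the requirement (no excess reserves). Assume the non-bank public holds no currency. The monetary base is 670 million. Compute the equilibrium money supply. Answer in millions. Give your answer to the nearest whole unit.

16750 million

With no currency drain or excess reserves, the money multiplier is m = 1/rr = 1/0.04 = 25.
Money supply M = m × MB = 25 × 670 = 16750 million.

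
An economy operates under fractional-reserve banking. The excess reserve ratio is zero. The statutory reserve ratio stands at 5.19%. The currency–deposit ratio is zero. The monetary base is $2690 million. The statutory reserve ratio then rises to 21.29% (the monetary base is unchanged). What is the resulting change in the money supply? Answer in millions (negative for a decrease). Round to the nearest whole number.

Initially m₁ = 1 / (0.0519) ≈ 19.26782, so M₁ = 19.26782 × 2690 = 51830.4358 million.
After the change m₂ = 1 / (0.2129) ≈ 4.69704, so M₂ = 4.69704 × 2690 = 12635.0376 million.
ΔM = M₂ − M₁ = 12635.0376 − 51830.4358 = -39195.3982 million.

-39195 million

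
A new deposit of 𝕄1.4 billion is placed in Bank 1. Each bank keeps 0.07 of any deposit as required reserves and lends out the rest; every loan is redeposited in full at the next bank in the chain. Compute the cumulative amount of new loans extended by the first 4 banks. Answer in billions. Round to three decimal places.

𝕄4.686 billion

Bank i lends (1 − rr)^i of the original deposit: Bank 1 lends 1.4·0.9300 = 1.3020, Bank 2 lends 1.4·0.9300² ≈ 1.2109, and so on.
Summing a geometric series: total = 1.4·[0.9300·(1 − 0.9300^4) / (1 − 0.9300)] ≈ 4.6862 billion.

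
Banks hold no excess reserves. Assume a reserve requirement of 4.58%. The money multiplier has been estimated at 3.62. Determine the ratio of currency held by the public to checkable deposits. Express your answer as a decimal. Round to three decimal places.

Using m = 3.62. From m = (1 + c)/(c + rr + e), rearranging gives 1 + c = m·(c + rr + e), so c·(1 − m) = m·(rr + e) − 1.
Hence c = [m·(rr + e) − 1]/(1 − m) = [3.62 × (0.0458 + 0) − 1] / (1 − 3.62) ≈ 0.318398.

0.318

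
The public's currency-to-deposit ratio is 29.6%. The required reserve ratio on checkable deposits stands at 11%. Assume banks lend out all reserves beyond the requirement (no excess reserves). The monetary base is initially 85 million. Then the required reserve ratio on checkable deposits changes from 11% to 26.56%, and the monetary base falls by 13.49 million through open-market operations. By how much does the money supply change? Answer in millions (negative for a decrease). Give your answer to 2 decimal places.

Before: m₁ = (1 + 0.296) / (0.11 + 0.296) ≈ 3.19212, MB₁ = 85, so M₁ = 3.19212 × 85 = 271.3302 million.
After: m₂ = (1 + 0.296) / (0.2656 + 0.296) ≈ 2.30769, MB₂ = 85 − 13.49 = 71.51, so M₂ = 2.30769 × 71.51 ≈ 165.0229 million.
ΔM = M₂ − M₁ = 165.0229 − 271.3302 = -106.3073 million.

-106.31 million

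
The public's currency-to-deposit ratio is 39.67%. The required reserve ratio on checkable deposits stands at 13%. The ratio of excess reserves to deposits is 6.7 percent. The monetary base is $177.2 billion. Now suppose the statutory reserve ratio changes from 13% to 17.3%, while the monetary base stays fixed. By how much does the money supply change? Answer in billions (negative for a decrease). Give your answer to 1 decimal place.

Initially m₁ = (1 + 0.3967) / (0.13 + 0.067 + 0.3967) ≈ 2.35253, so M₁ = 2.35253 × 177.2 ≈ 416.8683 billion.
After the change m₂ = (1 + 0.3967) / (0.173 + 0.067 + 0.3967) ≈ 2.19365, so M₂ = 2.19365 × 177.2 ≈ 388.7148 billion.
ΔM = M₂ − M₁ = 388.7148 − 416.8683 = -28.1535 billion.

-28.2 billion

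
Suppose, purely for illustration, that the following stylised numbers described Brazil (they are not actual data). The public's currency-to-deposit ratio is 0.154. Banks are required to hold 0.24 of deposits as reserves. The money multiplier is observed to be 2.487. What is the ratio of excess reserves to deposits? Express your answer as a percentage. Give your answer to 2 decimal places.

7.00%

Using m = 2.487. Since m = (1 + c)/(c + rr + e), the denominator satisfies c + rr + e = (1 + c)/m = (1 + 0.154) / 2.487 ≈ 0.464013.
With c = 0.154 and rr = 0.24, the ratio of excess reserves to deposits is 0.464013 − 0.154 − 0.24 = 0.070013.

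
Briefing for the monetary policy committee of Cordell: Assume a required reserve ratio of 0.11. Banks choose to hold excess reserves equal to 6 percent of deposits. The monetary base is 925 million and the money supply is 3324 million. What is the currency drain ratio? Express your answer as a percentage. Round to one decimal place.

15.0%

Using m = M/MB = 3324/925 ≈ 3.593514. From m = (1 + c)/(c + rr + e), rearranging gives 1 + c = m·(c + rr + e), so c·(1 − m) = m·(rr + e) − 1.
Hence c = [m·(rr + e) − 1]/(1 − m) = [3.593514 × (0.11 + 0.06) − 1] / (1 − 3.593514) ≈ 0.150029.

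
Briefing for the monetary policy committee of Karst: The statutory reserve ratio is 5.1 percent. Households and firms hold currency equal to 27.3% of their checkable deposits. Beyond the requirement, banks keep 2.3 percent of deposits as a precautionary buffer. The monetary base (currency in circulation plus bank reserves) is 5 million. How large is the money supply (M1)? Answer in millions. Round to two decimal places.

The money multiplier is m = (1 + c) / (rr + e + c) = (1 + 0.273) / (0.051 + 0.023 + 0.273) ≈ 3.6686.
So M = m × MB = 3.6686 × 5 = 18.343 million.

18.34 million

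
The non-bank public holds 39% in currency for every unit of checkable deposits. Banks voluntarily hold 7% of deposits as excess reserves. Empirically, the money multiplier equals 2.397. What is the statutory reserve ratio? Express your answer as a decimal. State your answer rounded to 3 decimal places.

Using m = 2.397. Since m = (1 + c)/(c + rr + e), the denominator satisfies c + rr + e = (1 + c)/m = (1 + 0.39) / 2.397 ≈ 0.579892.
With c = 0.39 and e = 0.07, the statutory reserve ratio is 0.579892 − 0.39 − 0.07 = 0.119892.

0.120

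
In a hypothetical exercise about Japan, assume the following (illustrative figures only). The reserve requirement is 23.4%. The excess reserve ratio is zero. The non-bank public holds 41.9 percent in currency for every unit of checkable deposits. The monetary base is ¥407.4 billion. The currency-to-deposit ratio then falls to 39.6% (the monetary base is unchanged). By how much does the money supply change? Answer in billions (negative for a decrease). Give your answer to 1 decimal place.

Initially m₁ = (1 + 0.419) / (0.234 + 0.419) ≈ 2.17305, so M₁ = 2.17305 × 407.4 ≈ 885.3006 billion.
After the change m₂ = (1 + 0.396) / (0.234 + 0.396) ≈ 2.21587, so M₂ = 2.21587 × 407.4 ≈ 902.7454 billion.
ΔM = M₂ − M₁ = 902.7454 − 885.3006 = 17.4448 billion.

¥17.4 billion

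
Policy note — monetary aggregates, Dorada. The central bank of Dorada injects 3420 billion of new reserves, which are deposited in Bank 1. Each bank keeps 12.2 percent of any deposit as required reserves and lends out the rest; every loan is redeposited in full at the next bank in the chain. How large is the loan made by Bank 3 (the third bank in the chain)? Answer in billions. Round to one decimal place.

2314.8 billion

Each bank lends a fraction (1 − rr) = 0.8780 of the deposit it receives, so Bank 3 receives 3420·0.8780^2 and lends 3420·0.8780^3 ≈ 2314.7796 billion.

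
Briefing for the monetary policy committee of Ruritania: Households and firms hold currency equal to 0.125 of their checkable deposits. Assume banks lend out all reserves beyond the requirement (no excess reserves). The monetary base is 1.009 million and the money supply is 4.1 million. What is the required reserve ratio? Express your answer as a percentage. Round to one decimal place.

15.2%

Using m = M/MB = 4.1/1.009 ≈ 4.063429. Since m = (1 + c)/(c + rr + e), the denominator satisfies c + rr + e = (1 + c)/m = (1 + 0.125) / 4.063429 ≈ 0.276860.
With c = 0.125 and e = 0, the required reserve ratio is 0.276860 − 0.125 − 0 = 0.15186.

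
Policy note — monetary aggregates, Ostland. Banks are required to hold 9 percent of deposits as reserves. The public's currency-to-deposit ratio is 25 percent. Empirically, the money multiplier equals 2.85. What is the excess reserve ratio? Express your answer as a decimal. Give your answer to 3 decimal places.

0.099

Using m = 2.85. Since m = (1 + c)/(c + rr + e), the denominator satisfies c + rr + e = (1 + c)/m = (1 + 0.25) / 2.85 ≈ 0.438596.
With c = 0.25 and rr = 0.09, the excess reserve ratio is 0.438596 − 0.25 − 0.09 = 0.098596.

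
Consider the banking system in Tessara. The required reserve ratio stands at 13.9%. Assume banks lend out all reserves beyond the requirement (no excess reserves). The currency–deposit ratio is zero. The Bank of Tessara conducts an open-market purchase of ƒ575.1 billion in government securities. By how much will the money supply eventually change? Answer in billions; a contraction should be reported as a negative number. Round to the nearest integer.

ƒ4137 billion

The simple money multiplier is m = 1/rr = 1/0.139 ≈ 7.1942.
An open-market purchase increases the monetary base by 575.1 billion, so ΔM = m × ΔMB = 7.1942 × 575.1 ≈ 4137.3844 billion.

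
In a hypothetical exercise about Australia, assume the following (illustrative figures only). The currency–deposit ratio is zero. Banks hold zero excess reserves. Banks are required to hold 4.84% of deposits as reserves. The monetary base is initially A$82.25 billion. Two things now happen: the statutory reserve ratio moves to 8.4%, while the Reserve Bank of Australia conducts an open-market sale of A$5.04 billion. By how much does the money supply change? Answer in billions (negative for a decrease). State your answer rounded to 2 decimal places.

Before: m₁ = 1 / (0.0484) ≈ 20.66116, MB₁ = 82.25, so M₁ = 20.66116 × 82.25 ≈ 1699.3804 billion.
After: m₂ = 1 / (0.084) ≈ 11.90476, MB₂ = 82.25 − 5.04 = 77.21, so M₂ = 11.90476 × 77.21 ≈ 919.1665 billion.
ΔM = M₂ − M₁ = 919.1665 − 1699.3804 = -780.2139 billion.

-780.21 billion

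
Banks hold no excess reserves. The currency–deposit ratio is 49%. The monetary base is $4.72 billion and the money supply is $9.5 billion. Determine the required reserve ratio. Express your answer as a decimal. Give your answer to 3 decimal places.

Using m = M/MB = 9.5/4.72 ≈ 2.012712. Since m = (1 + c)/(c + rr + e), the denominator satisfies c + rr + e = (1 + c)/m = (1 + 0.49) / 2.012712 ≈ 0.740295.
With c = 0.49 and e = 0, the required reserve ratio is 0.740295 − 0.49 − 0 = 0.250295.

0.250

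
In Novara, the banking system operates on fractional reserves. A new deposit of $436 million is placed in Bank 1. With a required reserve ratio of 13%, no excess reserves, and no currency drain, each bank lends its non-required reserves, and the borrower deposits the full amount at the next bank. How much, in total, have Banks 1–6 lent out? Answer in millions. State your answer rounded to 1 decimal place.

$1652.6 million

Bank i lends (1 − rr)^i of the original deposit: Bank 1 lends 436·0.8700 = 379.3200, Bank 2 lends 436·0.8700² = 330.0084, and so on.
Summing a geometric series: total = 436·[0.8700·(1 − 0.8700^6) / (1 − 0.8700)] ≈ 1652.5916 million.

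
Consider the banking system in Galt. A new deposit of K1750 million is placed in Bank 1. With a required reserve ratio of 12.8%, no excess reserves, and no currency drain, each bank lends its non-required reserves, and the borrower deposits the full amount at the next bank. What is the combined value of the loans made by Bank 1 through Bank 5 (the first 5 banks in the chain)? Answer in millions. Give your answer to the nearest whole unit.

Bank i lends (1 − rr)^i of the original deposit: Bank 1 lends 1750·0.8720 = 1526.0000, Bank 2 lends 1750·0.8720² = 1330.6720, and so on.
Summing a geometric series: total = 1750·[0.8720·(1 − 0.8720^5) / (1 − 0.8720)] ≈ 5911.1482 million.

K5911 million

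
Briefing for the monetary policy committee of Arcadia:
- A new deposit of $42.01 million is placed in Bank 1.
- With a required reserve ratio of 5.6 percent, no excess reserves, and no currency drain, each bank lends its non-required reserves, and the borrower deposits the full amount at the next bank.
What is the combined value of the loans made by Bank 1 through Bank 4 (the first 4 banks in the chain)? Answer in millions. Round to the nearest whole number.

Bank i lends (1 − rr)^i of the original deposit: Bank 1 lends 42.01·0.9440 ≈ 39.6574, Bank 2 lends 42.01·0.9440² ≈ 37.4366, and so on.
Summing a geometric series: total = 42.01·[0.9440·(1 − 0.9440^4) / (1 − 0.9440)] ≈ 145.7954 million.

$146 million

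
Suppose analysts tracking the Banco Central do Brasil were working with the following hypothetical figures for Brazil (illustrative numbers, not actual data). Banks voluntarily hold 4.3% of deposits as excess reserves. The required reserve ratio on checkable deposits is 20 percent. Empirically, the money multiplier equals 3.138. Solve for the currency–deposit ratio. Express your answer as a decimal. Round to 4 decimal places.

Using m = 3.138. From m = (1 + c)/(c + rr + e), rearranging gives 1 + c = m·(c + rr + e), so c·(1 − m) = m·(rr + e) − 1.
Hence c = [m·(rr + e) − 1]/(1 − m) = [3.138 × (0.2 + 0.043) − 1] / (1 − 3.138) ≈ 0.111069.

0.1111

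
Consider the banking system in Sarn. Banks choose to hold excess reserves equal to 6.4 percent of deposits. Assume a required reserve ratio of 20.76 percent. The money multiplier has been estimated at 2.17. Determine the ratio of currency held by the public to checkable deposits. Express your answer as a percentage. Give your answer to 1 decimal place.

Using m = 2.17. From m = (1 + c)/(c + rr + e), rearranging gives 1 + c = m·(c + rr + e), so c·(1 − m) = m·(rr + e) − 1.
Hence c = [m·(rr + e) − 1]/(1 − m) = [2.17 × (0.2076 + 0.064) − 1] / (1 − 2.17) ≈ 0.350964.

35.1%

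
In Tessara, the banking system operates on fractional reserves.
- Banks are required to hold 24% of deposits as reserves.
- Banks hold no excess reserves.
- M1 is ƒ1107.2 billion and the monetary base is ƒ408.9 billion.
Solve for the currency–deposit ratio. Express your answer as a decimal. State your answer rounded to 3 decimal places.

Using m = M/MB = 1107.2/408.9 ≈ 2.707753. From m = (1 + c)/(c + rr + e), rearranging gives 1 + c = m·(c + rr + e), so c·(1 − m) = m·(rr + e) − 1.
Hence c = [m·(rr + e) − 1]/(1 − m) = [2.707753 × (0.24 + 0) − 1] / (1 − 2.707753) ≈ 0.205029.

0.205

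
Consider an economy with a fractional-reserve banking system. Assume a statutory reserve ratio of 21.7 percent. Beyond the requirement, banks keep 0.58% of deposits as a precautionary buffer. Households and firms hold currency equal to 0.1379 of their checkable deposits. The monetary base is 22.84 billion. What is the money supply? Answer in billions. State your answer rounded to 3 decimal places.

72.053 billion

The money multiplier is m = (1 + c) / (rr + e + c) = (1 + 0.1379) / (0.217 + 0.0058 + 0.1379) ≈ 3.154699.
So M = m × MB = 3.154699 × 22.84 ≈ 72.0533 billion.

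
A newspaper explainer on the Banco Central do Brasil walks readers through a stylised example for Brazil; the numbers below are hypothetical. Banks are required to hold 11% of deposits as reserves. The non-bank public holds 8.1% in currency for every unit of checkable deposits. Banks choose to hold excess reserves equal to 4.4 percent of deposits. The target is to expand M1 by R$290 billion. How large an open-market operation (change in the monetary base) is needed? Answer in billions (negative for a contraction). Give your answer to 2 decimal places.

The money multiplier is m = (1 + c) / (rr + e + c) = (1 + 0.081) / (0.11 + 0.044 + 0.081) = 4.6.
ΔMB = ΔM / m = (+290) / 4.6 ≈ 63.0435 billion.

R$63.04 billion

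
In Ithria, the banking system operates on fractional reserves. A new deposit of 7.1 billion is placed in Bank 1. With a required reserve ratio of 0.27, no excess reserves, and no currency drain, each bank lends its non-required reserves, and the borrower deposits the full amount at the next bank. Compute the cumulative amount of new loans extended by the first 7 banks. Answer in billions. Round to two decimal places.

Bank i lends (1 − rr)^i of the original deposit: Bank 1 lends 7.1·0.7300 = 5.1830, Bank 2 lends 7.1·0.7300² ≈ 3.7836, and so on.
Summing a geometric series: total = 7.1·[0.7300·(1 − 0.7300^7) / (1 − 0.7300)] ≈ 17.0756 billion.

17.08 billion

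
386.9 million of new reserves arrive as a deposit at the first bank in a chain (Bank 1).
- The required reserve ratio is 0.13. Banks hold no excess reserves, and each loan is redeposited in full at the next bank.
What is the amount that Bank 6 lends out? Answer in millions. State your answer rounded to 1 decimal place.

167.8 million

Each bank lends a fraction (1 − rr) = 0.8700 of the deposit it receives, so Bank 6 receives 386.9·0.8700^5 and lends 386.9·0.8700^6 ≈ 167.7700 million.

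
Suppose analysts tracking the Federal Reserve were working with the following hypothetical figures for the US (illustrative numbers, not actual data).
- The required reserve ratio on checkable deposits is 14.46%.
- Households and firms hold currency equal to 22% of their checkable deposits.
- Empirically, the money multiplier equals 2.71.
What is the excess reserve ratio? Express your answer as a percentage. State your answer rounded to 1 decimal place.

8.6%

Using m = 2.71. Since m = (1 + c)/(c + rr + e), the denominator satisfies c + rr + e = (1 + c)/m = (1 + 0.22) / 2.71 ≈ 0.450185.
With c = 0.22 and rr = 0.1446, the excess reserve ratio is 0.450185 − 0.22 − 0.1446 = 0.085585.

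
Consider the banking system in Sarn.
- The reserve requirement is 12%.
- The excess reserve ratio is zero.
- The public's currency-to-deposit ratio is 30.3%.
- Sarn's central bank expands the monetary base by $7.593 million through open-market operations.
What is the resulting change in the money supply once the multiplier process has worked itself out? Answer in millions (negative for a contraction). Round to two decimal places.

The money multiplier is m = (1 + c) / (rr + c) = (1 + 0.303) / (0.12 + 0.303) ≈ 3.0804.
The purchase adds 7.593 million of base, so ΔM = m × ΔMB = 3.0804 × (+7.593) ≈ 23.3895 million.

$23.39 million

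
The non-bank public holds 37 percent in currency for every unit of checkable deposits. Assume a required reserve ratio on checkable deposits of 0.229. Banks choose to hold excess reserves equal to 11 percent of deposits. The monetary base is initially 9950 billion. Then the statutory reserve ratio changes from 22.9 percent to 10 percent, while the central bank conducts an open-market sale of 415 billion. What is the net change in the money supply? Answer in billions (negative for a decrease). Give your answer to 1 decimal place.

3296.0 billion

Before: m₁ = (1 + 0.37) / (0.229 + 0.11 + 0.37) ≈ 1.932299, MB₁ = 9950, so M₁ = 1.932299 × 9950 ≈ 19226.375 billion.
After: m₂ = (1 + 0.37) / (0.1 + 0.11 + 0.37) ≈ 2.362069, MB₂ = 9950 − 415 = 9535, so M₂ = 2.362069 × 9535 ≈ 22522.3279 billion.
ΔM = M₂ − M₁ = 22522.3279 − 19226.375 = 3295.9529 billion.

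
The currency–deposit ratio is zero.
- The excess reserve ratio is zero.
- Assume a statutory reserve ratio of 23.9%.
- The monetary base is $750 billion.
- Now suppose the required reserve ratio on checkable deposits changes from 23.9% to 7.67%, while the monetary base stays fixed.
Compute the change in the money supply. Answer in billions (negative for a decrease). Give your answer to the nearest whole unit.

Initially m₁ = 1 / (0.239) ≈ 4.1841, so M₁ = 4.1841 × 750 = 3138.075 billion.
After the change m₂ = 1 / (0.0767) ≈ 13.0378, so M₂ = 13.0378 × 750 = 9778.35 billion.
ΔM = M₂ − M₁ = 9778.35 − 3138.075 = 6640.275 billion.

$6640 billion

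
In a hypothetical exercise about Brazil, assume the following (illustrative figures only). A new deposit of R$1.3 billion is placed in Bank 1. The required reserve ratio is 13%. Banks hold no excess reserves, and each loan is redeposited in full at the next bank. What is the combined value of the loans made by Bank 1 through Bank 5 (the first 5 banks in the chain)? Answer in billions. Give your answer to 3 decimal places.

Bank i lends (1 − rr)^i of the original deposit: Bank 1 lends 1.3·0.8700 = 1.1310, Bank 2 lends 1.3·0.8700² ≈ 0.9840, and so on.
Summing a geometric series: total = 1.3·[0.8700·(1 − 0.8700^5) / (1 − 0.8700)] ≈ 4.3637 billion.

R$4.364 billion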